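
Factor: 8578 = 2^1*4289^1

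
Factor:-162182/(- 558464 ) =2^(  -  6)*83^1*977^1*4363^(  -  1) = 81091/279232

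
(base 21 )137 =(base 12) 367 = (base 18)1A7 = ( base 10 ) 511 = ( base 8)777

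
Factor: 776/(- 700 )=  - 194/175 = -2^1 * 5^( - 2 ) * 7^( - 1 )  *97^1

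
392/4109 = 56/587= 0.10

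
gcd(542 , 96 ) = 2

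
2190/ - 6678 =-1+748/1113 = -0.33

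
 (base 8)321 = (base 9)252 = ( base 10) 209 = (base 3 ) 21202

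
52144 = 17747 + 34397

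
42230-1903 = 40327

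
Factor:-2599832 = -2^3*324979^1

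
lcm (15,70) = 210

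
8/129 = 8/129 = 0.06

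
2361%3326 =2361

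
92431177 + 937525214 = 1029956391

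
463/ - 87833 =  - 1 + 87370/87833 = -0.01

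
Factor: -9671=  - 19^1*509^1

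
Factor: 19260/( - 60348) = -3^1*5^1*47^(  -  1 ) = - 15/47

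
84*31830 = 2673720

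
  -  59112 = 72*(-821)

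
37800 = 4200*9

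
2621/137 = 2621/137 = 19.13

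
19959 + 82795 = 102754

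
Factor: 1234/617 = 2^1= 2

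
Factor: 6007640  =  2^3*5^1*29^1*5179^1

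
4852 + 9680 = 14532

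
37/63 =37/63 =0.59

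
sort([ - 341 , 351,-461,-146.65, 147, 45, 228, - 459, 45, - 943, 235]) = [ - 943, - 461, - 459, - 341, - 146.65,  45,  45, 147,228,235,  351 ] 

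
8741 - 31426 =-22685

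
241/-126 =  - 241/126 = -1.91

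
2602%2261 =341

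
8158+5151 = 13309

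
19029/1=19029 = 19029.00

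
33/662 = 33/662 = 0.05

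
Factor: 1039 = 1039^1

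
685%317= 51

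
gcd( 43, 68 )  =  1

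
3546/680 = 1773/340 = 5.21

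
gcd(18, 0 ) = 18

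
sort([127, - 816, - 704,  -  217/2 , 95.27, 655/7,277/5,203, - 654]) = [ - 816,- 704,- 654, - 217/2,277/5,  655/7,95.27,127 , 203 ] 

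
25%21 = 4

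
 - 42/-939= 14/313 = 0.04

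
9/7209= 1/801 = 0.00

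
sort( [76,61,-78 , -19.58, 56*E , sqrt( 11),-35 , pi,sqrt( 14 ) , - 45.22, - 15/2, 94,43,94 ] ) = [ - 78 , - 45.22, - 35,-19.58, - 15/2, pi,sqrt(11), sqrt ( 14),  43, 61, 76, 94 , 94 , 56*E] 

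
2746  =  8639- 5893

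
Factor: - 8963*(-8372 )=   75038236  =  2^2*7^1*13^1*23^1 * 8963^1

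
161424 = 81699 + 79725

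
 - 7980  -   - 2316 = - 5664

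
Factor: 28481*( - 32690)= - 931043890 = - 2^1*5^1*7^1*19^1*467^1*1499^1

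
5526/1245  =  1842/415= 4.44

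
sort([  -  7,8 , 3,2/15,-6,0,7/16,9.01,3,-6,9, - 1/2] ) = [ - 7, - 6, - 6,  -  1/2,0,2/15,7/16,3 , 3,8, 9, 9.01 ] 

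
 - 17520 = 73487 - 91007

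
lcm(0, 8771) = 0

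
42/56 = 3/4= 0.75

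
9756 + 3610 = 13366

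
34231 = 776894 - 742663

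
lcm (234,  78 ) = 234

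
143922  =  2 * 71961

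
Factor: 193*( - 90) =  - 17370  =  - 2^1*3^2*5^1*193^1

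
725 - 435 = 290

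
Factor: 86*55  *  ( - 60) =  - 283800  =  - 2^3*3^1* 5^2*11^1*43^1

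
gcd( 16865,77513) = 1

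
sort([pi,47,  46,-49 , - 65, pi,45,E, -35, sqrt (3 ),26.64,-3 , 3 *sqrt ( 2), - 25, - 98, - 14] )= [ - 98, - 65, - 49,-35, - 25, - 14, - 3,sqrt ( 3),E, pi,pi,3*sqrt(2),26.64,45,46,47]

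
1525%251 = 19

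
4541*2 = 9082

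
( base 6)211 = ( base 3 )2221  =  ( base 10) 79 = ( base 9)87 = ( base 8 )117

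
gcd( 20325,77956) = 1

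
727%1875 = 727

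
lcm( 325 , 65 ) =325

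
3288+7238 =10526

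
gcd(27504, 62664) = 24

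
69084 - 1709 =67375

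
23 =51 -28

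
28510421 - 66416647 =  - 37906226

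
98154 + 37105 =135259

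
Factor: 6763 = 6763^1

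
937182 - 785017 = 152165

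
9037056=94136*96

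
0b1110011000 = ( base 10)920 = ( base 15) 415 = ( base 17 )332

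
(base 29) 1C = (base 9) 45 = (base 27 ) 1E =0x29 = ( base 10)41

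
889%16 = 9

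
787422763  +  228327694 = 1015750457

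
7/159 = 7/159= 0.04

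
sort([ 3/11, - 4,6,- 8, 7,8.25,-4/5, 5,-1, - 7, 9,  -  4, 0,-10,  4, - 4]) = [-10, - 8,-7, - 4,-4, - 4,  -  1, - 4/5, 0,3/11, 4,5, 6,  7,8.25,  9 ] 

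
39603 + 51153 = 90756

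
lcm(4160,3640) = 29120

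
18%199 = 18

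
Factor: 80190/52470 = 81/53 = 3^4*53^ ( - 1)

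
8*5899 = 47192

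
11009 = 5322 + 5687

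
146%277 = 146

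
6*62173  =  373038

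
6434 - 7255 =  - 821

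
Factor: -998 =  - 2^1*499^1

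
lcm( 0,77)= 0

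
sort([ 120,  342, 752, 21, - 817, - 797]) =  [ - 817 , - 797,21, 120 , 342,  752]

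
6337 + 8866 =15203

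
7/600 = 7/600 = 0.01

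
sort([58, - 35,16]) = [-35,16,  58]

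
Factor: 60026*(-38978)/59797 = - 2^2*19489^1 * 30013^1*59797^( - 1 )= -2339693428/59797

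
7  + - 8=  - 1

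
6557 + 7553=14110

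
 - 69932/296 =-17483/74 = - 236.26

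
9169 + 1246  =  10415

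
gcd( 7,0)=7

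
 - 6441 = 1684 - 8125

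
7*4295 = 30065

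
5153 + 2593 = 7746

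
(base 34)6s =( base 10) 232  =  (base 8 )350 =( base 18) CG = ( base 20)bc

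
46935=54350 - 7415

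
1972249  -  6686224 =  - 4713975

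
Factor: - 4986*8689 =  - 43323354 = -2^1*3^2*277^1*8689^1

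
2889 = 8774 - 5885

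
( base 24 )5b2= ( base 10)3146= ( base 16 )C4A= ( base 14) 120A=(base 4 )301022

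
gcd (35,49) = 7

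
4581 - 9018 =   -  4437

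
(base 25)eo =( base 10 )374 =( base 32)bm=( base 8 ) 566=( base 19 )10D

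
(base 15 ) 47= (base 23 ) 2L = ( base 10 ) 67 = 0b1000011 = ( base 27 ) 2d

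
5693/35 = 162+23/35 = 162.66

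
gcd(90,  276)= 6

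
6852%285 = 12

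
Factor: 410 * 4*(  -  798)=- 2^4 * 3^1 * 5^1*7^1 * 19^1 * 41^1 = - 1308720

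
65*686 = 44590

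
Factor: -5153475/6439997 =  - 3^1*5^2*68713^1*6439997^( - 1 )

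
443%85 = 18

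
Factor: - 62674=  - 2^1*31337^1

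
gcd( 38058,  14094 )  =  6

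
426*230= 97980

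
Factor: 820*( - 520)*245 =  - 104468000 = -2^5*5^3*7^2*13^1*41^1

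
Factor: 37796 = 2^2*11^1*859^1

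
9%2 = 1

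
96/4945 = 96/4945 = 0.02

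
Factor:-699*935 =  - 3^1*5^1*11^1*17^1*233^1 = - 653565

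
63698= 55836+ 7862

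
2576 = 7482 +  - 4906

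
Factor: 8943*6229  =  55705947 = 3^1*11^1*271^1*6229^1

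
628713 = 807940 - 179227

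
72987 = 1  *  72987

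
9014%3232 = 2550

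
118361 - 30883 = 87478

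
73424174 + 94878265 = 168302439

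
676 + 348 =1024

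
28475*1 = 28475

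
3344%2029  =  1315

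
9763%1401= 1357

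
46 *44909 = 2065814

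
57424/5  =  11484 + 4/5 = 11484.80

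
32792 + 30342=63134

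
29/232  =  1/8  =  0.12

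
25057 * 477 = 11952189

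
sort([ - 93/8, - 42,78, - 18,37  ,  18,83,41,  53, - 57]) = [ - 57, - 42, - 18,  -  93/8, 18, 37,41,53,78,  83 ] 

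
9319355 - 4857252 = 4462103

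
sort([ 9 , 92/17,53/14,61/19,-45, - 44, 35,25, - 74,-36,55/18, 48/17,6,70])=[ - 74,-45, - 44, - 36, 48/17 , 55/18,61/19,53/14, 92/17, 6,9,25,35, 70 ]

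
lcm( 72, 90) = 360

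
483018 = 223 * 2166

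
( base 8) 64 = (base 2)110100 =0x34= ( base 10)52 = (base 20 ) 2c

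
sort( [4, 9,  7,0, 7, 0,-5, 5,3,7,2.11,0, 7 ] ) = [  -  5, 0,0,0,2.11,3 , 4,5,7  ,  7, 7,7,9]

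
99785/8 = 12473 + 1/8 = 12473.12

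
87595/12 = 87595/12 = 7299.58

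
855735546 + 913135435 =1768870981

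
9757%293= 88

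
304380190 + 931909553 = 1236289743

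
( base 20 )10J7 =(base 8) 20303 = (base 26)caf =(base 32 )863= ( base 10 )8387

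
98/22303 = 98/22303=0.00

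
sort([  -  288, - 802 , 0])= [ - 802, - 288,0 ]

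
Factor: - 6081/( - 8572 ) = 2^(-2)*3^1*2027^1*2143^( - 1) 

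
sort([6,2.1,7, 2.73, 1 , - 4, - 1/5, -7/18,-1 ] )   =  [ -4, - 1 , - 7/18, - 1/5,1,2.1,2.73,6,7]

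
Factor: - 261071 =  - 261071^1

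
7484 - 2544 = 4940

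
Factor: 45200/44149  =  2^4*5^2  *  7^( - 2 )*17^( - 1)*53^( - 1)*113^1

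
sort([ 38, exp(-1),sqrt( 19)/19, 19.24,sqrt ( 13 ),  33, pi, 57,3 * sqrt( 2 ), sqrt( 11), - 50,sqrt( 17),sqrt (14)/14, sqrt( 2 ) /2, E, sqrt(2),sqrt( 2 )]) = [-50, sqrt(19)/19,sqrt( 14)/14, exp ( - 1), sqrt(2)/2,sqrt( 2 ),sqrt( 2), E , pi,sqrt(11 ), sqrt(13), sqrt (17), 3*sqrt(2), 19.24, 33, 38,57]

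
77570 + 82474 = 160044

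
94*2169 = 203886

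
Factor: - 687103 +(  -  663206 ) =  - 1350309=- 3^1*450103^1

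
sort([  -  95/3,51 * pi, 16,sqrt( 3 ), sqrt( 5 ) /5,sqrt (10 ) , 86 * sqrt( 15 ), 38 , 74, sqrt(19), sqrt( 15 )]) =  [ - 95/3,sqrt(5 )/5, sqrt( 3 ),sqrt(10),sqrt(15),sqrt(19), 16,38,74, 51 * pi,86 * sqrt( 15) ] 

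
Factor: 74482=2^1*167^1*223^1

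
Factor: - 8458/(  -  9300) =2^( - 1)*3^( - 1 )*5^(-2)*31^( - 1)*4229^1 = 4229/4650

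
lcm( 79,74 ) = 5846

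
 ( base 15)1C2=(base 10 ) 407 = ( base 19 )128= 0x197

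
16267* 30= 488010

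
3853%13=5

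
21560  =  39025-17465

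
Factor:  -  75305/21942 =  - 2^( - 1)  *3^ ( - 2 )*5^1 * 23^( - 1)*53^( - 1)*15061^1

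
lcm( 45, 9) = 45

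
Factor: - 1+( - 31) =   -  2^5 = - 32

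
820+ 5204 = 6024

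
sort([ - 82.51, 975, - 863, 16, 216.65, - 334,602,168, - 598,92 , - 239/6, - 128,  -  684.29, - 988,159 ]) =[ - 988, - 863,- 684.29, - 598,-334, - 128, - 82.51, - 239/6, 16 , 92, 159,168, 216.65,602,975]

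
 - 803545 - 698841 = - 1502386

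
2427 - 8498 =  - 6071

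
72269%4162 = 1515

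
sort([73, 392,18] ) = [18, 73 , 392] 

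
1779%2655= 1779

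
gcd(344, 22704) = 344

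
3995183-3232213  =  762970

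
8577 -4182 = 4395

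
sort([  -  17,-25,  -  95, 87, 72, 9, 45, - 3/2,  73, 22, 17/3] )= [  -  95, - 25, - 17, - 3/2,17/3, 9, 22 , 45, 72, 73, 87] 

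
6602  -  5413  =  1189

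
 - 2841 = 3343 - 6184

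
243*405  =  98415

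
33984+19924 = 53908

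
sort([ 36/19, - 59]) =[-59,36/19]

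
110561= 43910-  - 66651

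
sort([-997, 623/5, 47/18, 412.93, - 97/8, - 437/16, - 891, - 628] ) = [ - 997, - 891, - 628,-437/16, -97/8,47/18,623/5, 412.93] 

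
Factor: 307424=2^5*13^1 * 739^1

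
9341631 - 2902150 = 6439481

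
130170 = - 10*( - 13017 )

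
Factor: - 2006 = -2^1 *17^1*59^1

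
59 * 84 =4956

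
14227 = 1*14227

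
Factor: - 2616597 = - 3^3*96911^1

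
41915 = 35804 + 6111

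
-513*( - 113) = 57969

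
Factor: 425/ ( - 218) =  - 2^( - 1)*5^2*17^1*109^ ( -1)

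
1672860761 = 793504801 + 879355960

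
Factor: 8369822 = 2^1 *41^1 * 102071^1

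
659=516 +143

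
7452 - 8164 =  - 712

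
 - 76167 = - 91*837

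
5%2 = 1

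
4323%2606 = 1717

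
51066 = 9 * 5674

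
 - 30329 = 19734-50063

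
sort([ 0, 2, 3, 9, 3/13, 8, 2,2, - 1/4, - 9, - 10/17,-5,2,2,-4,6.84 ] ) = [ - 9, - 5,- 4,-10/17, - 1/4, 0,  3/13,  2,  2,2,2, 2, 3, 6.84, 8,9]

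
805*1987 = 1599535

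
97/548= 97/548=0.18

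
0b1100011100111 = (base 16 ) 18E7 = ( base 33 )5s6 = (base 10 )6375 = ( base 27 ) 8K3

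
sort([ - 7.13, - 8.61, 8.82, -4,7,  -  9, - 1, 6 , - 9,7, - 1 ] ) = [ - 9, - 9, - 8.61 , - 7.13, - 4 , - 1, - 1,  6, 7,7,8.82]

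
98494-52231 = 46263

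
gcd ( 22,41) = 1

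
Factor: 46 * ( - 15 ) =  - 2^1*3^1*5^1*23^1 = - 690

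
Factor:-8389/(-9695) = 5^( - 1 )*7^(  -  1 )  *  277^( - 1 )*8389^1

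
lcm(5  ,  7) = 35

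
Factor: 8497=29^1*293^1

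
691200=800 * 864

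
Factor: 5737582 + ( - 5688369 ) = 29^1*1697^1 = 49213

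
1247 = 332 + 915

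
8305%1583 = 390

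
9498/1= 9498 = 9498.00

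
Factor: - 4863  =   - 3^1*1621^1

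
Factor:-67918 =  - 2^1*29^1*1171^1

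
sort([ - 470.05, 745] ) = [ - 470.05,745] 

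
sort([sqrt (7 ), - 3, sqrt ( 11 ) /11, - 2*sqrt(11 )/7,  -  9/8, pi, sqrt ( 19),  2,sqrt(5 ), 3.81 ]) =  [ - 3, -9/8, - 2 * sqrt (11) /7 , sqrt (11 ) /11, 2, sqrt( 5), sqrt(7), pi, 3.81,sqrt (19) ] 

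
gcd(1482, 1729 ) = 247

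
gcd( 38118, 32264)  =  2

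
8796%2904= 84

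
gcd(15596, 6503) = 7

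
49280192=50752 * 971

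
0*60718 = 0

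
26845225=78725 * 341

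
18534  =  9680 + 8854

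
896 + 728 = 1624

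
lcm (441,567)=3969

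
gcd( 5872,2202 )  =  734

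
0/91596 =0  =  0.00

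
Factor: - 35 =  - 5^1*7^1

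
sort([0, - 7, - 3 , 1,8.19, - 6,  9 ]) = [ - 7, - 6, - 3,  0,1,8.19,9]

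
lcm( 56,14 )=56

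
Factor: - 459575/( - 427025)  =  593/551 = 19^( -1)*29^ (  -  1 )*593^1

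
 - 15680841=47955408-63636249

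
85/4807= 85/4807=0.02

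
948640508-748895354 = 199745154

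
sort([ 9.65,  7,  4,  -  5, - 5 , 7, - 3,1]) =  [  -  5,-5, - 3,1,  4, 7,  7 , 9.65]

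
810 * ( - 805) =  - 652050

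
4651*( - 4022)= - 18706322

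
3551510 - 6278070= - 2726560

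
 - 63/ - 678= 21/226 = 0.09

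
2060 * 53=109180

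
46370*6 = 278220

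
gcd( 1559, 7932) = 1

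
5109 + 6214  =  11323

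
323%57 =38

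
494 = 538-44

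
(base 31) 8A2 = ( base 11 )6013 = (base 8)17500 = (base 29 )9EP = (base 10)8000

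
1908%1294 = 614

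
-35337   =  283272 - 318609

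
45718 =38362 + 7356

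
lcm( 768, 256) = 768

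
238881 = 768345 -529464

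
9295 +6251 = 15546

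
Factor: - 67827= - 3^1 * 23^1*983^1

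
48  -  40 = 8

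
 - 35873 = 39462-75335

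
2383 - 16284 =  - 13901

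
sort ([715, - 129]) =[ - 129 , 715]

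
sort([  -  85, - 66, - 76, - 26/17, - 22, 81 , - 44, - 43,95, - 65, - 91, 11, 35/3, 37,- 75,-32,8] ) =[-91, - 85, - 76,-75,  -  66, - 65,  -  44,-43, - 32,-22, - 26/17, 8, 11, 35/3, 37,  81 , 95] 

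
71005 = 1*71005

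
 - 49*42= - 2058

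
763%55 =48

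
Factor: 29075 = 5^2*1163^1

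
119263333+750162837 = 869426170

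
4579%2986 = 1593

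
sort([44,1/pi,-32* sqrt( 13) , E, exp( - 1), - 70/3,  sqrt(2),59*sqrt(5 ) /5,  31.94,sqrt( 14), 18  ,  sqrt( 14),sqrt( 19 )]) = [-32*sqrt(13 ), - 70/3, 1/pi, exp(-1), sqrt( 2),  E,  sqrt( 14) , sqrt( 14), sqrt ( 19 ), 18,59*  sqrt(5 ) /5, 31.94,44]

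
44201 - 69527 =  - 25326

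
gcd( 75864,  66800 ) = 8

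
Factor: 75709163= 541^1* 139943^1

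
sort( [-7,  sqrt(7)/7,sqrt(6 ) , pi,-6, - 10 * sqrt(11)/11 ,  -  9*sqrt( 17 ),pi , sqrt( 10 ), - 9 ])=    [ - 9*sqrt(17 ) , - 9, -7 ,  -  6, - 10*sqrt(11)/11,  sqrt(7 )/7,sqrt(6),pi, pi , sqrt(10 ) ]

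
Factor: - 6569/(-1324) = 2^(-2 )*331^(  -  1 )*6569^1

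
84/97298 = 42/48649 = 0.00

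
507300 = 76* 6675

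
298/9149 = 298/9149 = 0.03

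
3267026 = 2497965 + 769061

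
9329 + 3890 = 13219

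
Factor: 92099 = 7^1 * 59^1*223^1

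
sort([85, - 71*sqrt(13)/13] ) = [ -71 * sqrt( 13 ) /13, 85]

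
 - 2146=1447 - 3593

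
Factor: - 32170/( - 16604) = 2^(-1)*5^1*7^ ( - 1)* 593^ ( - 1) * 3217^1 = 16085/8302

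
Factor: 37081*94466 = 2^1 * 11^1*149^1 *317^1*3371^1 = 3502893746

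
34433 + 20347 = 54780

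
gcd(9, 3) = 3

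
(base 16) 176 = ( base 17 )150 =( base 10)374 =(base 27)DN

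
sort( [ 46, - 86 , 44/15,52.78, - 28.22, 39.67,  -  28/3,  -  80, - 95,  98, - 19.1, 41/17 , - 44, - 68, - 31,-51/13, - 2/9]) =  [ - 95, - 86, - 80, -68, -44, - 31,-28.22, - 19.1, - 28/3, - 51/13, - 2/9, 41/17, 44/15, 39.67, 46,52.78,  98]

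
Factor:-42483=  -3^1*7^2 * 17^2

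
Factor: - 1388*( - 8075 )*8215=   92074541500 = 2^2*5^3 * 17^1*19^1*31^1*53^1*347^1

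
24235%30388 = 24235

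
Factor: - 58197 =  - 3^1*19^1*1021^1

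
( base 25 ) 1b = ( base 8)44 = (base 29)17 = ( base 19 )1h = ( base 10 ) 36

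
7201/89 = 7201/89 =80.91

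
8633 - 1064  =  7569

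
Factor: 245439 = 3^2 * 27271^1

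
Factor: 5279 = 5279^1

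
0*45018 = 0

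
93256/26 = 46628/13 = 3586.77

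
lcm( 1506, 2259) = 4518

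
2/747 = 2/747=0.00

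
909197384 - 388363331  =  520834053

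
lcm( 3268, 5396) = 232028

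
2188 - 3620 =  - 1432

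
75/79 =75/79 = 0.95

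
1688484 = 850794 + 837690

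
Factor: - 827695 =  - 5^1*11^1*101^1 * 149^1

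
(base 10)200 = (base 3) 21102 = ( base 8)310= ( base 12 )148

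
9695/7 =1385 = 1385.00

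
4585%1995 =595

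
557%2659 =557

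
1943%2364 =1943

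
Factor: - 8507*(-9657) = 82152099 = 3^2 * 29^1*37^1*47^1*181^1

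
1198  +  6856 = 8054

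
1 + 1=2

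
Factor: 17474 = 2^1 * 8737^1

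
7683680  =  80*96046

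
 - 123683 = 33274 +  - 156957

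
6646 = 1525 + 5121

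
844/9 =93 + 7/9= 93.78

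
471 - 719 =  - 248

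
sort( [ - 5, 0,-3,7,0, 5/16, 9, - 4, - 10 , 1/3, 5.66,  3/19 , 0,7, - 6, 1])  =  [-10, - 6, - 5 , - 4, - 3,0,0, 0, 3/19, 5/16, 1/3, 1, 5.66,  7, 7,9 ]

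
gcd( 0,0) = 0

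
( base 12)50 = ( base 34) 1q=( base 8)74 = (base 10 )60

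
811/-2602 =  -811/2602 =-0.31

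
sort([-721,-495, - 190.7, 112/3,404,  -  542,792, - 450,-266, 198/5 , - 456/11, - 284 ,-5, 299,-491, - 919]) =[-919, - 721 , -542 , - 495, - 491, - 450, - 284 ,-266, - 190.7,-456/11, - 5 , 112/3,198/5,299 , 404, 792 ]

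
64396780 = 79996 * 805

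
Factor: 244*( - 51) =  - 12444 = - 2^2*3^1*17^1*61^1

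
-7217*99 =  - 714483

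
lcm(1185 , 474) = 2370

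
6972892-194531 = 6778361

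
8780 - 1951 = 6829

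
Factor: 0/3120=0 = 0^1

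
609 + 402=1011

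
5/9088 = 5/9088 =0.00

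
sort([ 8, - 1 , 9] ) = [  -  1, 8, 9 ]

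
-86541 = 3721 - 90262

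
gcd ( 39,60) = 3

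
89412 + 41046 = 130458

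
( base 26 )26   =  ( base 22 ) 2E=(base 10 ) 58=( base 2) 111010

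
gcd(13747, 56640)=59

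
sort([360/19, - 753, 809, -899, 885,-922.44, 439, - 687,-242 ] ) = [- 922.44, - 899, - 753, - 687, - 242,  360/19 , 439,809,  885] 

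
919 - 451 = 468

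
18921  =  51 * 371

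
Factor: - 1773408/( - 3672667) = 2^5*3^1*7^2*13^1 * 29^1*83^ ( - 1)*44249^ ( - 1)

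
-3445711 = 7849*(-439 ) 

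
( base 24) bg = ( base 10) 280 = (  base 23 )c4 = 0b100011000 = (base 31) 91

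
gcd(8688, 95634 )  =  6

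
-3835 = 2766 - 6601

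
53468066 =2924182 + 50543884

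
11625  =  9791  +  1834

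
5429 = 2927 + 2502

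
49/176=49/176 = 0.28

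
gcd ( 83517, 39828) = 3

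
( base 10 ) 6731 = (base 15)1edb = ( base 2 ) 1101001001011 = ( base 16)1A4B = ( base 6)51055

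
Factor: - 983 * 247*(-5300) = 2^2*5^2*13^1*19^1*53^1*983^1 = 1286845300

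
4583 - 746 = 3837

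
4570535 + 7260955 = 11831490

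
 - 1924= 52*( - 37)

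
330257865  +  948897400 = 1279155265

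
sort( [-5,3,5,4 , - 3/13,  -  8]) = [ - 8,  -  5,-3/13, 3, 4,5]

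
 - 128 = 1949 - 2077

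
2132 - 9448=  -7316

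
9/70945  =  9/70945 = 0.00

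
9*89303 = 803727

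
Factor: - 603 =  - 3^2*67^1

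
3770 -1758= 2012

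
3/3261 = 1/1087 = 0.00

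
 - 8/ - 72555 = 8/72555 = 0.00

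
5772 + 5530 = 11302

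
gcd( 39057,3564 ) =3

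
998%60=38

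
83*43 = 3569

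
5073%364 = 341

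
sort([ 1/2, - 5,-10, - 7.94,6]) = [ - 10, - 7.94, - 5, 1/2, 6]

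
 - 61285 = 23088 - 84373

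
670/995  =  134/199 = 0.67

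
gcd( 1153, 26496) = 1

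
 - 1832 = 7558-9390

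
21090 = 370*57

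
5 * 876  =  4380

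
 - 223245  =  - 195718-27527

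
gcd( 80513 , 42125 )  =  1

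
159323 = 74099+85224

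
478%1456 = 478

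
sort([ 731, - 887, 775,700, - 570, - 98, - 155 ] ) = [ - 887, - 570, - 155, - 98, 700, 731 , 775 ]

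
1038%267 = 237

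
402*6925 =2783850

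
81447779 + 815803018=897250797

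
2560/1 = 2560 =2560.00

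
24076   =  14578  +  9498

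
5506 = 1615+3891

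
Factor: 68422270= 2^1 * 5^1*7^1 * 31^1*31531^1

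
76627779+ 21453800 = 98081579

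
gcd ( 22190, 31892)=14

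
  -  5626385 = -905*6217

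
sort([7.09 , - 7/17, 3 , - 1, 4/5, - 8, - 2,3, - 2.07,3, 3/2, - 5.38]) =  [-8,  -  5.38, - 2.07  , - 2,-1, -7/17,4/5, 3/2, 3, 3, 3,7.09]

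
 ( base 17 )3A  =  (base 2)111101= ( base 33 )1s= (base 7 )115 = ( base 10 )61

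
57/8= 57/8 = 7.12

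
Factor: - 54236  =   - 2^2*7^1*13^1*149^1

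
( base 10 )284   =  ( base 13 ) 18B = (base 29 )9N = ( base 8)434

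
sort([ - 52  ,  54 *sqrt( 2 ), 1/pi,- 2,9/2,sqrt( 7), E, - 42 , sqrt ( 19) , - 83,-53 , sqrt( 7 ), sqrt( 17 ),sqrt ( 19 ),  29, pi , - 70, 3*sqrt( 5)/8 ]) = [ - 83,  -  70, - 53, - 52, - 42,-2, 1/pi,3*sqrt(5)/8, sqrt( 7 ),sqrt(7), E , pi,sqrt(17), sqrt ( 19 ),sqrt(  19), 9/2,29, 54*sqrt (2)]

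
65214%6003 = 5184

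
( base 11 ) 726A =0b10010110100011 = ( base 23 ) I4L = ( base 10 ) 9635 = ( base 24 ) GHB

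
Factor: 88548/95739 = 2^2*7^( - 1 )*97^( - 1 )*157^1 = 628/679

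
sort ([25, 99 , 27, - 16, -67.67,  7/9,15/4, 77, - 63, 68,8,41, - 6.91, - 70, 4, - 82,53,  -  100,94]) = [ - 100 , - 82, - 70, - 67.67,  -  63, - 16, - 6.91,  7/9,15/4,4, 8 , 25,27,41,53,68,77, 94, 99]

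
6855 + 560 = 7415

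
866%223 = 197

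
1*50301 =50301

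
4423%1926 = 571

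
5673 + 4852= 10525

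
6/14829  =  2/4943 = 0.00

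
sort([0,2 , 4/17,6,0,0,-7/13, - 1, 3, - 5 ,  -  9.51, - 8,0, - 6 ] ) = [ - 9.51 , - 8, - 6, - 5, - 1,  -  7/13,0,0,0,0,4/17, 2,3,  6]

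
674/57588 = 337/28794 = 0.01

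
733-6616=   -  5883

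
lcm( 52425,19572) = 1467900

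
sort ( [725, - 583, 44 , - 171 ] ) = [ - 583, - 171,44,  725] 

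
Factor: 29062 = 2^1*11^1*1321^1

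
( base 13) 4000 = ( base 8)21124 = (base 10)8788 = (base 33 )82a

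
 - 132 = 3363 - 3495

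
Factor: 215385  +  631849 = 847234  =  2^1*423617^1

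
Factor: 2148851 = 17^1 * 41^1 * 3083^1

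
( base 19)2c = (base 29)1L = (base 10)50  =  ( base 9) 55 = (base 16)32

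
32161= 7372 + 24789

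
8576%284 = 56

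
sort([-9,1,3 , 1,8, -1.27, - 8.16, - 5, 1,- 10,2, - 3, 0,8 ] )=[ -10, - 9, - 8.16, - 5, - 3,-1.27,0,1,1,1,2, 3, 8, 8]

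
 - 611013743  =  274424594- 885438337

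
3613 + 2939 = 6552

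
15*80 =1200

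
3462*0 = 0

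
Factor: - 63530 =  - 2^1*5^1*6353^1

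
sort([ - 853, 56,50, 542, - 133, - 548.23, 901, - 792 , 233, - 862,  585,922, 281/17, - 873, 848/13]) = [ - 873, - 862, - 853, - 792, - 548.23, - 133,  281/17, 50,56, 848/13,233, 542, 585, 901,922 ]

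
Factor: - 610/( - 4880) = 1/8 = 2^ ( - 3)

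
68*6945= 472260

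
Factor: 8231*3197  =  26314507=23^1* 139^1 * 8231^1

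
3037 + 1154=4191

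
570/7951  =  570/7951 = 0.07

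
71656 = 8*8957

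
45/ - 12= - 15/4  =  - 3.75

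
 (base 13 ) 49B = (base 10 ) 804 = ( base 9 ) 1083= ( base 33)oc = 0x324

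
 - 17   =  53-70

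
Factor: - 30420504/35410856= - 3^2*13^(- 1 )*29^( - 1 )*59^( - 1 ) * 113^1*199^( - 1 )  *  3739^1 = - 3802563/4426357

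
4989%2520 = 2469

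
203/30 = 203/30  =  6.77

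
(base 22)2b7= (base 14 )62d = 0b10011000001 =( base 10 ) 1217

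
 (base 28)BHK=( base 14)3476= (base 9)13453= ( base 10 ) 9120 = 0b10001110100000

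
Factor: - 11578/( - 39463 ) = 2^1*7^1 * 19^( - 1 ) * 31^( - 1)*67^( - 1)*827^1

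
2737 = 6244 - 3507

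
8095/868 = 8095/868= 9.33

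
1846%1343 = 503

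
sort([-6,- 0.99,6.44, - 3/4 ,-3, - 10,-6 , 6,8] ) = [  -  10, - 6,  -  6, - 3, - 0.99, - 3/4, 6, 6.44,8]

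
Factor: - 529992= - 2^3*3^2*17^1*433^1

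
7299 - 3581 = 3718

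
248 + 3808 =4056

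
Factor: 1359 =3^2*151^1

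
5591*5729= 32030839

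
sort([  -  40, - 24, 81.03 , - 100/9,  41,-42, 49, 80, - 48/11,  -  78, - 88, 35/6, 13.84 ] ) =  [ - 88,  -  78 , - 42,-40, - 24,-100/9, - 48/11, 35/6, 13.84,41, 49, 80,81.03] 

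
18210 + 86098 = 104308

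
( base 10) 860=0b1101011100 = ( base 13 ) 512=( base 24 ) 1bk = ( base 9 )1155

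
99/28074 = 33/9358=0.00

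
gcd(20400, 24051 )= 3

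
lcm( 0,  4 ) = 0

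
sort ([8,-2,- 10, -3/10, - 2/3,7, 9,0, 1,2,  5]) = [ - 10 , - 2, - 2/3,-3/10,0,1, 2, 5, 7, 8, 9]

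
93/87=31/29 = 1.07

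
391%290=101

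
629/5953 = 629/5953=0.11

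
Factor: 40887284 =2^2 *23^1*353^1*1259^1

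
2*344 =688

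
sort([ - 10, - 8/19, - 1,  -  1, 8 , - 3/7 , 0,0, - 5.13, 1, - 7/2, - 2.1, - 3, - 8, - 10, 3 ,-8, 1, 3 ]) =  [ -10, - 10, - 8, - 8,-5.13 , - 7/2, -3, - 2.1, - 1, - 1, - 3/7, - 8/19,0,0, 1, 1, 3,3, 8]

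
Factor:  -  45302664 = - 2^3*3^1 * 11^1*157^1*1093^1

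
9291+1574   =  10865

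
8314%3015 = 2284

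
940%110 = 60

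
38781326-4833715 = 33947611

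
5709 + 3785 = 9494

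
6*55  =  330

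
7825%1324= 1205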